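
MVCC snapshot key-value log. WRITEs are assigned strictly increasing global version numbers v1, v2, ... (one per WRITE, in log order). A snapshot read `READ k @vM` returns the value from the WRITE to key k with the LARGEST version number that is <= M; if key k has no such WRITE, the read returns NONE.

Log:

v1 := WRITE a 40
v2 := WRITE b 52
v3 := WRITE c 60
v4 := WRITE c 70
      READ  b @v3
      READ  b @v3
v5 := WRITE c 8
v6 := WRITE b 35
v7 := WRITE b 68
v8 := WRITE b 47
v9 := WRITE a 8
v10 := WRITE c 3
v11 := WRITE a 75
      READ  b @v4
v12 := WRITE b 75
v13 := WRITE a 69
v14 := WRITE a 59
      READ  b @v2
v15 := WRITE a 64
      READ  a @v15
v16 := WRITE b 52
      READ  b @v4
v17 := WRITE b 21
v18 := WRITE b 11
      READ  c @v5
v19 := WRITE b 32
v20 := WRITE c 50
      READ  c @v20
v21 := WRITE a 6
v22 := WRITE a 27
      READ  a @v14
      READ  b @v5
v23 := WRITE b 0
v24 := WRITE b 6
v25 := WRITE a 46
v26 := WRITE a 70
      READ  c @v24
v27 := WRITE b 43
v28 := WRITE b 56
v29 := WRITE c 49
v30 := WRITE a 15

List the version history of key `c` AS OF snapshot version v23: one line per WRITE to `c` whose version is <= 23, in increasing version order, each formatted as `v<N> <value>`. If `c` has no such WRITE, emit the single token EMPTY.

Answer: v3 60
v4 70
v5 8
v10 3
v20 50

Derivation:
Scan writes for key=c with version <= 23:
  v1 WRITE a 40 -> skip
  v2 WRITE b 52 -> skip
  v3 WRITE c 60 -> keep
  v4 WRITE c 70 -> keep
  v5 WRITE c 8 -> keep
  v6 WRITE b 35 -> skip
  v7 WRITE b 68 -> skip
  v8 WRITE b 47 -> skip
  v9 WRITE a 8 -> skip
  v10 WRITE c 3 -> keep
  v11 WRITE a 75 -> skip
  v12 WRITE b 75 -> skip
  v13 WRITE a 69 -> skip
  v14 WRITE a 59 -> skip
  v15 WRITE a 64 -> skip
  v16 WRITE b 52 -> skip
  v17 WRITE b 21 -> skip
  v18 WRITE b 11 -> skip
  v19 WRITE b 32 -> skip
  v20 WRITE c 50 -> keep
  v21 WRITE a 6 -> skip
  v22 WRITE a 27 -> skip
  v23 WRITE b 0 -> skip
  v24 WRITE b 6 -> skip
  v25 WRITE a 46 -> skip
  v26 WRITE a 70 -> skip
  v27 WRITE b 43 -> skip
  v28 WRITE b 56 -> skip
  v29 WRITE c 49 -> drop (> snap)
  v30 WRITE a 15 -> skip
Collected: [(3, 60), (4, 70), (5, 8), (10, 3), (20, 50)]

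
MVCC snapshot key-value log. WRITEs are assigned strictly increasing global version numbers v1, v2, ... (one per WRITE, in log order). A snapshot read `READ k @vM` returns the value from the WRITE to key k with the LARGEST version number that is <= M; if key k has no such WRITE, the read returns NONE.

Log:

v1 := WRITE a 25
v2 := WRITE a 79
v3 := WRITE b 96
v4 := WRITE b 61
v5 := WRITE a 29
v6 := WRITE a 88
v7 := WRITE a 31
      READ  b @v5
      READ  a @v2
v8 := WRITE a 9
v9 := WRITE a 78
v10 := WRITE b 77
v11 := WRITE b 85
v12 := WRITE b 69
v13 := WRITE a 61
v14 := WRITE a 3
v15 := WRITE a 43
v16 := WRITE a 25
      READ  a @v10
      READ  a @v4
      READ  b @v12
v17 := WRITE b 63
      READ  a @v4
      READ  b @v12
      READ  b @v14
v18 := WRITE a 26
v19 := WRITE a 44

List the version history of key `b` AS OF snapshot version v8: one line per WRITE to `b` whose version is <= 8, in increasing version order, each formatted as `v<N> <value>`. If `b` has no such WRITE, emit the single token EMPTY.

Scan writes for key=b with version <= 8:
  v1 WRITE a 25 -> skip
  v2 WRITE a 79 -> skip
  v3 WRITE b 96 -> keep
  v4 WRITE b 61 -> keep
  v5 WRITE a 29 -> skip
  v6 WRITE a 88 -> skip
  v7 WRITE a 31 -> skip
  v8 WRITE a 9 -> skip
  v9 WRITE a 78 -> skip
  v10 WRITE b 77 -> drop (> snap)
  v11 WRITE b 85 -> drop (> snap)
  v12 WRITE b 69 -> drop (> snap)
  v13 WRITE a 61 -> skip
  v14 WRITE a 3 -> skip
  v15 WRITE a 43 -> skip
  v16 WRITE a 25 -> skip
  v17 WRITE b 63 -> drop (> snap)
  v18 WRITE a 26 -> skip
  v19 WRITE a 44 -> skip
Collected: [(3, 96), (4, 61)]

Answer: v3 96
v4 61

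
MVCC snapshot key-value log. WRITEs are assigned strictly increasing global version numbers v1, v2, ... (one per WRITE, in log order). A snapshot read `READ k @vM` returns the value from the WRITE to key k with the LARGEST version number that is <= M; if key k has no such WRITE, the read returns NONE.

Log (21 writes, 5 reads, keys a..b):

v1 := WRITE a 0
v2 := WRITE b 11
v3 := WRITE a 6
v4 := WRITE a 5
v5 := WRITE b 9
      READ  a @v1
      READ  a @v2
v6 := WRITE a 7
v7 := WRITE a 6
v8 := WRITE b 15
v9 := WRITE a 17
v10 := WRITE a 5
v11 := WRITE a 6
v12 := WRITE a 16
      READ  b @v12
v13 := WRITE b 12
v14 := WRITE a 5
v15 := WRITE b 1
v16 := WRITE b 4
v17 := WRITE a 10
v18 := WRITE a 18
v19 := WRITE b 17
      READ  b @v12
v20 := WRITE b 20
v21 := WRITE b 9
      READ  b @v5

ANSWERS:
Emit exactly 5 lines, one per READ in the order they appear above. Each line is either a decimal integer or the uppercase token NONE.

Answer: 0
0
15
15
9

Derivation:
v1: WRITE a=0  (a history now [(1, 0)])
v2: WRITE b=11  (b history now [(2, 11)])
v3: WRITE a=6  (a history now [(1, 0), (3, 6)])
v4: WRITE a=5  (a history now [(1, 0), (3, 6), (4, 5)])
v5: WRITE b=9  (b history now [(2, 11), (5, 9)])
READ a @v1: history=[(1, 0), (3, 6), (4, 5)] -> pick v1 -> 0
READ a @v2: history=[(1, 0), (3, 6), (4, 5)] -> pick v1 -> 0
v6: WRITE a=7  (a history now [(1, 0), (3, 6), (4, 5), (6, 7)])
v7: WRITE a=6  (a history now [(1, 0), (3, 6), (4, 5), (6, 7), (7, 6)])
v8: WRITE b=15  (b history now [(2, 11), (5, 9), (8, 15)])
v9: WRITE a=17  (a history now [(1, 0), (3, 6), (4, 5), (6, 7), (7, 6), (9, 17)])
v10: WRITE a=5  (a history now [(1, 0), (3, 6), (4, 5), (6, 7), (7, 6), (9, 17), (10, 5)])
v11: WRITE a=6  (a history now [(1, 0), (3, 6), (4, 5), (6, 7), (7, 6), (9, 17), (10, 5), (11, 6)])
v12: WRITE a=16  (a history now [(1, 0), (3, 6), (4, 5), (6, 7), (7, 6), (9, 17), (10, 5), (11, 6), (12, 16)])
READ b @v12: history=[(2, 11), (5, 9), (8, 15)] -> pick v8 -> 15
v13: WRITE b=12  (b history now [(2, 11), (5, 9), (8, 15), (13, 12)])
v14: WRITE a=5  (a history now [(1, 0), (3, 6), (4, 5), (6, 7), (7, 6), (9, 17), (10, 5), (11, 6), (12, 16), (14, 5)])
v15: WRITE b=1  (b history now [(2, 11), (5, 9), (8, 15), (13, 12), (15, 1)])
v16: WRITE b=4  (b history now [(2, 11), (5, 9), (8, 15), (13, 12), (15, 1), (16, 4)])
v17: WRITE a=10  (a history now [(1, 0), (3, 6), (4, 5), (6, 7), (7, 6), (9, 17), (10, 5), (11, 6), (12, 16), (14, 5), (17, 10)])
v18: WRITE a=18  (a history now [(1, 0), (3, 6), (4, 5), (6, 7), (7, 6), (9, 17), (10, 5), (11, 6), (12, 16), (14, 5), (17, 10), (18, 18)])
v19: WRITE b=17  (b history now [(2, 11), (5, 9), (8, 15), (13, 12), (15, 1), (16, 4), (19, 17)])
READ b @v12: history=[(2, 11), (5, 9), (8, 15), (13, 12), (15, 1), (16, 4), (19, 17)] -> pick v8 -> 15
v20: WRITE b=20  (b history now [(2, 11), (5, 9), (8, 15), (13, 12), (15, 1), (16, 4), (19, 17), (20, 20)])
v21: WRITE b=9  (b history now [(2, 11), (5, 9), (8, 15), (13, 12), (15, 1), (16, 4), (19, 17), (20, 20), (21, 9)])
READ b @v5: history=[(2, 11), (5, 9), (8, 15), (13, 12), (15, 1), (16, 4), (19, 17), (20, 20), (21, 9)] -> pick v5 -> 9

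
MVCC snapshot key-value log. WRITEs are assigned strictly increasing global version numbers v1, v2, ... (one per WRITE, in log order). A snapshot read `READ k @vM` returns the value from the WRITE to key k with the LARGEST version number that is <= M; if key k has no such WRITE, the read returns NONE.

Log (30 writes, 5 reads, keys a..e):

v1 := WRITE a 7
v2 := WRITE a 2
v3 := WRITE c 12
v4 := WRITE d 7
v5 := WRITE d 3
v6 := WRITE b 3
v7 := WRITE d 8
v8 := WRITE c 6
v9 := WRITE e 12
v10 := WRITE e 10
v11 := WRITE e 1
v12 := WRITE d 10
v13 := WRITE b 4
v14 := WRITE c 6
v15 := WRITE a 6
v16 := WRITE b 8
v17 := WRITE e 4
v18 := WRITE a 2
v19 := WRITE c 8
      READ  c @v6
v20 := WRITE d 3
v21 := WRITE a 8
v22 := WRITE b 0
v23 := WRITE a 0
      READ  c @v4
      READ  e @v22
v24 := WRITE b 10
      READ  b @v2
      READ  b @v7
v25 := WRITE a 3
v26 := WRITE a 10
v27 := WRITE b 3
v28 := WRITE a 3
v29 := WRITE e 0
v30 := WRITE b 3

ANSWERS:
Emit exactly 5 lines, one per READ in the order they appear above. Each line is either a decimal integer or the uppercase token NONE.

Answer: 12
12
4
NONE
3

Derivation:
v1: WRITE a=7  (a history now [(1, 7)])
v2: WRITE a=2  (a history now [(1, 7), (2, 2)])
v3: WRITE c=12  (c history now [(3, 12)])
v4: WRITE d=7  (d history now [(4, 7)])
v5: WRITE d=3  (d history now [(4, 7), (5, 3)])
v6: WRITE b=3  (b history now [(6, 3)])
v7: WRITE d=8  (d history now [(4, 7), (5, 3), (7, 8)])
v8: WRITE c=6  (c history now [(3, 12), (8, 6)])
v9: WRITE e=12  (e history now [(9, 12)])
v10: WRITE e=10  (e history now [(9, 12), (10, 10)])
v11: WRITE e=1  (e history now [(9, 12), (10, 10), (11, 1)])
v12: WRITE d=10  (d history now [(4, 7), (5, 3), (7, 8), (12, 10)])
v13: WRITE b=4  (b history now [(6, 3), (13, 4)])
v14: WRITE c=6  (c history now [(3, 12), (8, 6), (14, 6)])
v15: WRITE a=6  (a history now [(1, 7), (2, 2), (15, 6)])
v16: WRITE b=8  (b history now [(6, 3), (13, 4), (16, 8)])
v17: WRITE e=4  (e history now [(9, 12), (10, 10), (11, 1), (17, 4)])
v18: WRITE a=2  (a history now [(1, 7), (2, 2), (15, 6), (18, 2)])
v19: WRITE c=8  (c history now [(3, 12), (8, 6), (14, 6), (19, 8)])
READ c @v6: history=[(3, 12), (8, 6), (14, 6), (19, 8)] -> pick v3 -> 12
v20: WRITE d=3  (d history now [(4, 7), (5, 3), (7, 8), (12, 10), (20, 3)])
v21: WRITE a=8  (a history now [(1, 7), (2, 2), (15, 6), (18, 2), (21, 8)])
v22: WRITE b=0  (b history now [(6, 3), (13, 4), (16, 8), (22, 0)])
v23: WRITE a=0  (a history now [(1, 7), (2, 2), (15, 6), (18, 2), (21, 8), (23, 0)])
READ c @v4: history=[(3, 12), (8, 6), (14, 6), (19, 8)] -> pick v3 -> 12
READ e @v22: history=[(9, 12), (10, 10), (11, 1), (17, 4)] -> pick v17 -> 4
v24: WRITE b=10  (b history now [(6, 3), (13, 4), (16, 8), (22, 0), (24, 10)])
READ b @v2: history=[(6, 3), (13, 4), (16, 8), (22, 0), (24, 10)] -> no version <= 2 -> NONE
READ b @v7: history=[(6, 3), (13, 4), (16, 8), (22, 0), (24, 10)] -> pick v6 -> 3
v25: WRITE a=3  (a history now [(1, 7), (2, 2), (15, 6), (18, 2), (21, 8), (23, 0), (25, 3)])
v26: WRITE a=10  (a history now [(1, 7), (2, 2), (15, 6), (18, 2), (21, 8), (23, 0), (25, 3), (26, 10)])
v27: WRITE b=3  (b history now [(6, 3), (13, 4), (16, 8), (22, 0), (24, 10), (27, 3)])
v28: WRITE a=3  (a history now [(1, 7), (2, 2), (15, 6), (18, 2), (21, 8), (23, 0), (25, 3), (26, 10), (28, 3)])
v29: WRITE e=0  (e history now [(9, 12), (10, 10), (11, 1), (17, 4), (29, 0)])
v30: WRITE b=3  (b history now [(6, 3), (13, 4), (16, 8), (22, 0), (24, 10), (27, 3), (30, 3)])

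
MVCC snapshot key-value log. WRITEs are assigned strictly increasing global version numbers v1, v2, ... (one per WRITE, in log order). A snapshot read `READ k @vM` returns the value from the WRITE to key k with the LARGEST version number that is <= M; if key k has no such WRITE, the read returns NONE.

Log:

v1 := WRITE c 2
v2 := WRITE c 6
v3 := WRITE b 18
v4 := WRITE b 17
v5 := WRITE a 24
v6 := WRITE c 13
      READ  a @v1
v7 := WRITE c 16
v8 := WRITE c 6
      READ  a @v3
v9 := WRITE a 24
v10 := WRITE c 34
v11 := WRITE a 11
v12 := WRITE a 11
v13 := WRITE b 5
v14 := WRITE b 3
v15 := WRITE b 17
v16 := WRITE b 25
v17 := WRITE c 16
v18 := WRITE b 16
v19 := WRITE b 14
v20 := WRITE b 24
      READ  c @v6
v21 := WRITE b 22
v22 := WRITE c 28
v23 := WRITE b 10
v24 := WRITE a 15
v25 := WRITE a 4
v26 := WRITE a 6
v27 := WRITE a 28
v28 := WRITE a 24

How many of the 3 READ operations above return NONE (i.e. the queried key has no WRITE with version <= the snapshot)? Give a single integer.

Answer: 2

Derivation:
v1: WRITE c=2  (c history now [(1, 2)])
v2: WRITE c=6  (c history now [(1, 2), (2, 6)])
v3: WRITE b=18  (b history now [(3, 18)])
v4: WRITE b=17  (b history now [(3, 18), (4, 17)])
v5: WRITE a=24  (a history now [(5, 24)])
v6: WRITE c=13  (c history now [(1, 2), (2, 6), (6, 13)])
READ a @v1: history=[(5, 24)] -> no version <= 1 -> NONE
v7: WRITE c=16  (c history now [(1, 2), (2, 6), (6, 13), (7, 16)])
v8: WRITE c=6  (c history now [(1, 2), (2, 6), (6, 13), (7, 16), (8, 6)])
READ a @v3: history=[(5, 24)] -> no version <= 3 -> NONE
v9: WRITE a=24  (a history now [(5, 24), (9, 24)])
v10: WRITE c=34  (c history now [(1, 2), (2, 6), (6, 13), (7, 16), (8, 6), (10, 34)])
v11: WRITE a=11  (a history now [(5, 24), (9, 24), (11, 11)])
v12: WRITE a=11  (a history now [(5, 24), (9, 24), (11, 11), (12, 11)])
v13: WRITE b=5  (b history now [(3, 18), (4, 17), (13, 5)])
v14: WRITE b=3  (b history now [(3, 18), (4, 17), (13, 5), (14, 3)])
v15: WRITE b=17  (b history now [(3, 18), (4, 17), (13, 5), (14, 3), (15, 17)])
v16: WRITE b=25  (b history now [(3, 18), (4, 17), (13, 5), (14, 3), (15, 17), (16, 25)])
v17: WRITE c=16  (c history now [(1, 2), (2, 6), (6, 13), (7, 16), (8, 6), (10, 34), (17, 16)])
v18: WRITE b=16  (b history now [(3, 18), (4, 17), (13, 5), (14, 3), (15, 17), (16, 25), (18, 16)])
v19: WRITE b=14  (b history now [(3, 18), (4, 17), (13, 5), (14, 3), (15, 17), (16, 25), (18, 16), (19, 14)])
v20: WRITE b=24  (b history now [(3, 18), (4, 17), (13, 5), (14, 3), (15, 17), (16, 25), (18, 16), (19, 14), (20, 24)])
READ c @v6: history=[(1, 2), (2, 6), (6, 13), (7, 16), (8, 6), (10, 34), (17, 16)] -> pick v6 -> 13
v21: WRITE b=22  (b history now [(3, 18), (4, 17), (13, 5), (14, 3), (15, 17), (16, 25), (18, 16), (19, 14), (20, 24), (21, 22)])
v22: WRITE c=28  (c history now [(1, 2), (2, 6), (6, 13), (7, 16), (8, 6), (10, 34), (17, 16), (22, 28)])
v23: WRITE b=10  (b history now [(3, 18), (4, 17), (13, 5), (14, 3), (15, 17), (16, 25), (18, 16), (19, 14), (20, 24), (21, 22), (23, 10)])
v24: WRITE a=15  (a history now [(5, 24), (9, 24), (11, 11), (12, 11), (24, 15)])
v25: WRITE a=4  (a history now [(5, 24), (9, 24), (11, 11), (12, 11), (24, 15), (25, 4)])
v26: WRITE a=6  (a history now [(5, 24), (9, 24), (11, 11), (12, 11), (24, 15), (25, 4), (26, 6)])
v27: WRITE a=28  (a history now [(5, 24), (9, 24), (11, 11), (12, 11), (24, 15), (25, 4), (26, 6), (27, 28)])
v28: WRITE a=24  (a history now [(5, 24), (9, 24), (11, 11), (12, 11), (24, 15), (25, 4), (26, 6), (27, 28), (28, 24)])
Read results in order: ['NONE', 'NONE', '13']
NONE count = 2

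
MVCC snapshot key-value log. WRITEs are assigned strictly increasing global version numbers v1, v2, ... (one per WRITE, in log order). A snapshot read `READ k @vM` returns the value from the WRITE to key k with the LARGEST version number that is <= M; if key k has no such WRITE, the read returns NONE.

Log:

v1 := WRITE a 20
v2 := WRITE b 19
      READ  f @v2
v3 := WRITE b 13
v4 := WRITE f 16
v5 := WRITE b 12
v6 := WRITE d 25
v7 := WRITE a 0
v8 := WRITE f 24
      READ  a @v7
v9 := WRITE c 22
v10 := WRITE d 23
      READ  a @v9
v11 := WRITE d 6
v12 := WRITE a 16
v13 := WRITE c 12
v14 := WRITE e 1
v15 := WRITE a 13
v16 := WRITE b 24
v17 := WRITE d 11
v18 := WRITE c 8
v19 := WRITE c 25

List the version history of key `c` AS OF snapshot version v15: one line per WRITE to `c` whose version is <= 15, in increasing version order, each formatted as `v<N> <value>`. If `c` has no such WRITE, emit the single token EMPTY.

Answer: v9 22
v13 12

Derivation:
Scan writes for key=c with version <= 15:
  v1 WRITE a 20 -> skip
  v2 WRITE b 19 -> skip
  v3 WRITE b 13 -> skip
  v4 WRITE f 16 -> skip
  v5 WRITE b 12 -> skip
  v6 WRITE d 25 -> skip
  v7 WRITE a 0 -> skip
  v8 WRITE f 24 -> skip
  v9 WRITE c 22 -> keep
  v10 WRITE d 23 -> skip
  v11 WRITE d 6 -> skip
  v12 WRITE a 16 -> skip
  v13 WRITE c 12 -> keep
  v14 WRITE e 1 -> skip
  v15 WRITE a 13 -> skip
  v16 WRITE b 24 -> skip
  v17 WRITE d 11 -> skip
  v18 WRITE c 8 -> drop (> snap)
  v19 WRITE c 25 -> drop (> snap)
Collected: [(9, 22), (13, 12)]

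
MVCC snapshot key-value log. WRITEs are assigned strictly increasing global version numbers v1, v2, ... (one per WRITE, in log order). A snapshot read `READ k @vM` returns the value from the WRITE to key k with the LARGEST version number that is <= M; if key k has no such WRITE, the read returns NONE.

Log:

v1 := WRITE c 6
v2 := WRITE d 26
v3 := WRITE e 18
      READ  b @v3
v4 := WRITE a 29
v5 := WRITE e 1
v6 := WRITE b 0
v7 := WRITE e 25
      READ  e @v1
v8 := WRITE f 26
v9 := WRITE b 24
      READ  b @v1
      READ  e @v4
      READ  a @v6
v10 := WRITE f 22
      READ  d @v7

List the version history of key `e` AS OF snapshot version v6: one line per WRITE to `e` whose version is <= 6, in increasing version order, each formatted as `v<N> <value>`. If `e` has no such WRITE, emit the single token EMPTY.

Answer: v3 18
v5 1

Derivation:
Scan writes for key=e with version <= 6:
  v1 WRITE c 6 -> skip
  v2 WRITE d 26 -> skip
  v3 WRITE e 18 -> keep
  v4 WRITE a 29 -> skip
  v5 WRITE e 1 -> keep
  v6 WRITE b 0 -> skip
  v7 WRITE e 25 -> drop (> snap)
  v8 WRITE f 26 -> skip
  v9 WRITE b 24 -> skip
  v10 WRITE f 22 -> skip
Collected: [(3, 18), (5, 1)]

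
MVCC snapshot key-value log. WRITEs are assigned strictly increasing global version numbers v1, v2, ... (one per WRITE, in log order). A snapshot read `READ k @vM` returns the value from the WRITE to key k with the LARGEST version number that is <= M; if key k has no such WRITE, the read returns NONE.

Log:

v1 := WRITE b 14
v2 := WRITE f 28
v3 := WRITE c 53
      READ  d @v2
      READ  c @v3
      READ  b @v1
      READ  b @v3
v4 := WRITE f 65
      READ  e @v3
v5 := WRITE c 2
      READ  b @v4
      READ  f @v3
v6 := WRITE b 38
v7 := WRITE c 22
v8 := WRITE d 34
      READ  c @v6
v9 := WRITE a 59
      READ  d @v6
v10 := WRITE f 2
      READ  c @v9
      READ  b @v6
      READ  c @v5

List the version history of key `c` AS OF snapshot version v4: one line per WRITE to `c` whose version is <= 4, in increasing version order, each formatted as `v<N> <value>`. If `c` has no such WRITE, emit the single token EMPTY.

Scan writes for key=c with version <= 4:
  v1 WRITE b 14 -> skip
  v2 WRITE f 28 -> skip
  v3 WRITE c 53 -> keep
  v4 WRITE f 65 -> skip
  v5 WRITE c 2 -> drop (> snap)
  v6 WRITE b 38 -> skip
  v7 WRITE c 22 -> drop (> snap)
  v8 WRITE d 34 -> skip
  v9 WRITE a 59 -> skip
  v10 WRITE f 2 -> skip
Collected: [(3, 53)]

Answer: v3 53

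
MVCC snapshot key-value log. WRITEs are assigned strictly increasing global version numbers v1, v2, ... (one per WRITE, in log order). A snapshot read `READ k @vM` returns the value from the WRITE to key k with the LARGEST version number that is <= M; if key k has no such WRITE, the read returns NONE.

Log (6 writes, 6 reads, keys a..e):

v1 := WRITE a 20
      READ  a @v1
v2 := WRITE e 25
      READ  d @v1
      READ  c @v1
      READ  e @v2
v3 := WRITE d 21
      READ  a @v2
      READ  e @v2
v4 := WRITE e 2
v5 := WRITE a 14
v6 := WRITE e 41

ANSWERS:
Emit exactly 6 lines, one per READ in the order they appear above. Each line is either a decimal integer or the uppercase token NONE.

v1: WRITE a=20  (a history now [(1, 20)])
READ a @v1: history=[(1, 20)] -> pick v1 -> 20
v2: WRITE e=25  (e history now [(2, 25)])
READ d @v1: history=[] -> no version <= 1 -> NONE
READ c @v1: history=[] -> no version <= 1 -> NONE
READ e @v2: history=[(2, 25)] -> pick v2 -> 25
v3: WRITE d=21  (d history now [(3, 21)])
READ a @v2: history=[(1, 20)] -> pick v1 -> 20
READ e @v2: history=[(2, 25)] -> pick v2 -> 25
v4: WRITE e=2  (e history now [(2, 25), (4, 2)])
v5: WRITE a=14  (a history now [(1, 20), (5, 14)])
v6: WRITE e=41  (e history now [(2, 25), (4, 2), (6, 41)])

Answer: 20
NONE
NONE
25
20
25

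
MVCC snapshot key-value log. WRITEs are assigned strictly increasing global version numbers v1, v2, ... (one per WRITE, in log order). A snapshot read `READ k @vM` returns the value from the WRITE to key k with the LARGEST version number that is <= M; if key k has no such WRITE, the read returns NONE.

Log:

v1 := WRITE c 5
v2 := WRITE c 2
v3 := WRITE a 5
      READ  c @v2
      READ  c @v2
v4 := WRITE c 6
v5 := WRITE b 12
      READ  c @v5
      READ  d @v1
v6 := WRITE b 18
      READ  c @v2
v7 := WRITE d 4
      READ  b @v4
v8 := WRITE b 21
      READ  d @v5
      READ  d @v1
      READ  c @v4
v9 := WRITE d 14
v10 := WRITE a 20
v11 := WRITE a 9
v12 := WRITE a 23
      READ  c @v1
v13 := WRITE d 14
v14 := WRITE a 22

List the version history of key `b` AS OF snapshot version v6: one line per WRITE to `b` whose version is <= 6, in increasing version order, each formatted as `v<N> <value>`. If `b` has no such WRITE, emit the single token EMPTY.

Scan writes for key=b with version <= 6:
  v1 WRITE c 5 -> skip
  v2 WRITE c 2 -> skip
  v3 WRITE a 5 -> skip
  v4 WRITE c 6 -> skip
  v5 WRITE b 12 -> keep
  v6 WRITE b 18 -> keep
  v7 WRITE d 4 -> skip
  v8 WRITE b 21 -> drop (> snap)
  v9 WRITE d 14 -> skip
  v10 WRITE a 20 -> skip
  v11 WRITE a 9 -> skip
  v12 WRITE a 23 -> skip
  v13 WRITE d 14 -> skip
  v14 WRITE a 22 -> skip
Collected: [(5, 12), (6, 18)]

Answer: v5 12
v6 18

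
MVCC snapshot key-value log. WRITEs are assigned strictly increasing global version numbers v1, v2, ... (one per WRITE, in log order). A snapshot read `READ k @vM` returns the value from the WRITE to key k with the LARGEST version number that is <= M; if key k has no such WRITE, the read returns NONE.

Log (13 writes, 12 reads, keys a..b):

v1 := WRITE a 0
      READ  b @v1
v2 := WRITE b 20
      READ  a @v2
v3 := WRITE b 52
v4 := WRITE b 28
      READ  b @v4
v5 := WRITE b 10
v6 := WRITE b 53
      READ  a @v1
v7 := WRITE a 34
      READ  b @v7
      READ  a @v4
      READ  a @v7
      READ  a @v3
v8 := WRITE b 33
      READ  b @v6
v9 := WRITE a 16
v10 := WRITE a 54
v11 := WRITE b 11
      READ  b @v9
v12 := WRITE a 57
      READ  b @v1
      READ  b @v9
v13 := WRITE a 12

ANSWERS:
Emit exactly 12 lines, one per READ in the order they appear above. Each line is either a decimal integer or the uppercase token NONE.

v1: WRITE a=0  (a history now [(1, 0)])
READ b @v1: history=[] -> no version <= 1 -> NONE
v2: WRITE b=20  (b history now [(2, 20)])
READ a @v2: history=[(1, 0)] -> pick v1 -> 0
v3: WRITE b=52  (b history now [(2, 20), (3, 52)])
v4: WRITE b=28  (b history now [(2, 20), (3, 52), (4, 28)])
READ b @v4: history=[(2, 20), (3, 52), (4, 28)] -> pick v4 -> 28
v5: WRITE b=10  (b history now [(2, 20), (3, 52), (4, 28), (5, 10)])
v6: WRITE b=53  (b history now [(2, 20), (3, 52), (4, 28), (5, 10), (6, 53)])
READ a @v1: history=[(1, 0)] -> pick v1 -> 0
v7: WRITE a=34  (a history now [(1, 0), (7, 34)])
READ b @v7: history=[(2, 20), (3, 52), (4, 28), (5, 10), (6, 53)] -> pick v6 -> 53
READ a @v4: history=[(1, 0), (7, 34)] -> pick v1 -> 0
READ a @v7: history=[(1, 0), (7, 34)] -> pick v7 -> 34
READ a @v3: history=[(1, 0), (7, 34)] -> pick v1 -> 0
v8: WRITE b=33  (b history now [(2, 20), (3, 52), (4, 28), (5, 10), (6, 53), (8, 33)])
READ b @v6: history=[(2, 20), (3, 52), (4, 28), (5, 10), (6, 53), (8, 33)] -> pick v6 -> 53
v9: WRITE a=16  (a history now [(1, 0), (7, 34), (9, 16)])
v10: WRITE a=54  (a history now [(1, 0), (7, 34), (9, 16), (10, 54)])
v11: WRITE b=11  (b history now [(2, 20), (3, 52), (4, 28), (5, 10), (6, 53), (8, 33), (11, 11)])
READ b @v9: history=[(2, 20), (3, 52), (4, 28), (5, 10), (6, 53), (8, 33), (11, 11)] -> pick v8 -> 33
v12: WRITE a=57  (a history now [(1, 0), (7, 34), (9, 16), (10, 54), (12, 57)])
READ b @v1: history=[(2, 20), (3, 52), (4, 28), (5, 10), (6, 53), (8, 33), (11, 11)] -> no version <= 1 -> NONE
READ b @v9: history=[(2, 20), (3, 52), (4, 28), (5, 10), (6, 53), (8, 33), (11, 11)] -> pick v8 -> 33
v13: WRITE a=12  (a history now [(1, 0), (7, 34), (9, 16), (10, 54), (12, 57), (13, 12)])

Answer: NONE
0
28
0
53
0
34
0
53
33
NONE
33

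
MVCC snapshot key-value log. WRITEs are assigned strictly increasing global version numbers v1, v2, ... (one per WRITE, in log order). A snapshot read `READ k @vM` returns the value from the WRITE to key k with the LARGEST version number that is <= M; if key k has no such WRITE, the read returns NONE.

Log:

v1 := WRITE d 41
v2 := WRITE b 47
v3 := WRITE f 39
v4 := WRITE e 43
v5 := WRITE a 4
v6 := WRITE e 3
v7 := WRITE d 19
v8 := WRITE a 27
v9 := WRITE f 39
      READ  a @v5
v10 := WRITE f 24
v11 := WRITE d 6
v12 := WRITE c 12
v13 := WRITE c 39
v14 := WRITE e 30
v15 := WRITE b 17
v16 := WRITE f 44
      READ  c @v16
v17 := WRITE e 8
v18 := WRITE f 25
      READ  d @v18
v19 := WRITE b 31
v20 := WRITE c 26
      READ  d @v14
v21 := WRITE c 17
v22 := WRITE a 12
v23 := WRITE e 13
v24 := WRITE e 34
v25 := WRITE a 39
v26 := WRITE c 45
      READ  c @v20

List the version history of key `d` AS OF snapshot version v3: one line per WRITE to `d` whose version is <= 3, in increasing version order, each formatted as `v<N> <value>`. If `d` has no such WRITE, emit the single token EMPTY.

Scan writes for key=d with version <= 3:
  v1 WRITE d 41 -> keep
  v2 WRITE b 47 -> skip
  v3 WRITE f 39 -> skip
  v4 WRITE e 43 -> skip
  v5 WRITE a 4 -> skip
  v6 WRITE e 3 -> skip
  v7 WRITE d 19 -> drop (> snap)
  v8 WRITE a 27 -> skip
  v9 WRITE f 39 -> skip
  v10 WRITE f 24 -> skip
  v11 WRITE d 6 -> drop (> snap)
  v12 WRITE c 12 -> skip
  v13 WRITE c 39 -> skip
  v14 WRITE e 30 -> skip
  v15 WRITE b 17 -> skip
  v16 WRITE f 44 -> skip
  v17 WRITE e 8 -> skip
  v18 WRITE f 25 -> skip
  v19 WRITE b 31 -> skip
  v20 WRITE c 26 -> skip
  v21 WRITE c 17 -> skip
  v22 WRITE a 12 -> skip
  v23 WRITE e 13 -> skip
  v24 WRITE e 34 -> skip
  v25 WRITE a 39 -> skip
  v26 WRITE c 45 -> skip
Collected: [(1, 41)]

Answer: v1 41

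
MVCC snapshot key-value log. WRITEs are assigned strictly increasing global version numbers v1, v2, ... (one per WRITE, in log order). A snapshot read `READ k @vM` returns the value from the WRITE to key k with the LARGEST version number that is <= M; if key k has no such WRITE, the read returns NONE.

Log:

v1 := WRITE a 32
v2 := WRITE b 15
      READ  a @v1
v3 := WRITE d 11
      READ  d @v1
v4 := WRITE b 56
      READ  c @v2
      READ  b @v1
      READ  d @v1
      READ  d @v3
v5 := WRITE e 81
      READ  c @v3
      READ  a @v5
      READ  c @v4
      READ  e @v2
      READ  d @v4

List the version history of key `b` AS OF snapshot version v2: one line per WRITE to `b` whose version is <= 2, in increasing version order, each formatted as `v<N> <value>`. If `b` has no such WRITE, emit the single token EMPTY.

Answer: v2 15

Derivation:
Scan writes for key=b with version <= 2:
  v1 WRITE a 32 -> skip
  v2 WRITE b 15 -> keep
  v3 WRITE d 11 -> skip
  v4 WRITE b 56 -> drop (> snap)
  v5 WRITE e 81 -> skip
Collected: [(2, 15)]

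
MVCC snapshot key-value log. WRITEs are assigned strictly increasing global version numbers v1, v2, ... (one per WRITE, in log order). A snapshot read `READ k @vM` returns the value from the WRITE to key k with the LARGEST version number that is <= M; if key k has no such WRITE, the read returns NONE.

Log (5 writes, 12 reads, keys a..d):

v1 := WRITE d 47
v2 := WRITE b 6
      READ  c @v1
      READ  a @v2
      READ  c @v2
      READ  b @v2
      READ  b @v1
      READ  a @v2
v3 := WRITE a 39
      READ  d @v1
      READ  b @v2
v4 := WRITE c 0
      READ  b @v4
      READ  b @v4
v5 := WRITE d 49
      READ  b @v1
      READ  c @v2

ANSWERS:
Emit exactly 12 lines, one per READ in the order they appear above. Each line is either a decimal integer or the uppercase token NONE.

Answer: NONE
NONE
NONE
6
NONE
NONE
47
6
6
6
NONE
NONE

Derivation:
v1: WRITE d=47  (d history now [(1, 47)])
v2: WRITE b=6  (b history now [(2, 6)])
READ c @v1: history=[] -> no version <= 1 -> NONE
READ a @v2: history=[] -> no version <= 2 -> NONE
READ c @v2: history=[] -> no version <= 2 -> NONE
READ b @v2: history=[(2, 6)] -> pick v2 -> 6
READ b @v1: history=[(2, 6)] -> no version <= 1 -> NONE
READ a @v2: history=[] -> no version <= 2 -> NONE
v3: WRITE a=39  (a history now [(3, 39)])
READ d @v1: history=[(1, 47)] -> pick v1 -> 47
READ b @v2: history=[(2, 6)] -> pick v2 -> 6
v4: WRITE c=0  (c history now [(4, 0)])
READ b @v4: history=[(2, 6)] -> pick v2 -> 6
READ b @v4: history=[(2, 6)] -> pick v2 -> 6
v5: WRITE d=49  (d history now [(1, 47), (5, 49)])
READ b @v1: history=[(2, 6)] -> no version <= 1 -> NONE
READ c @v2: history=[(4, 0)] -> no version <= 2 -> NONE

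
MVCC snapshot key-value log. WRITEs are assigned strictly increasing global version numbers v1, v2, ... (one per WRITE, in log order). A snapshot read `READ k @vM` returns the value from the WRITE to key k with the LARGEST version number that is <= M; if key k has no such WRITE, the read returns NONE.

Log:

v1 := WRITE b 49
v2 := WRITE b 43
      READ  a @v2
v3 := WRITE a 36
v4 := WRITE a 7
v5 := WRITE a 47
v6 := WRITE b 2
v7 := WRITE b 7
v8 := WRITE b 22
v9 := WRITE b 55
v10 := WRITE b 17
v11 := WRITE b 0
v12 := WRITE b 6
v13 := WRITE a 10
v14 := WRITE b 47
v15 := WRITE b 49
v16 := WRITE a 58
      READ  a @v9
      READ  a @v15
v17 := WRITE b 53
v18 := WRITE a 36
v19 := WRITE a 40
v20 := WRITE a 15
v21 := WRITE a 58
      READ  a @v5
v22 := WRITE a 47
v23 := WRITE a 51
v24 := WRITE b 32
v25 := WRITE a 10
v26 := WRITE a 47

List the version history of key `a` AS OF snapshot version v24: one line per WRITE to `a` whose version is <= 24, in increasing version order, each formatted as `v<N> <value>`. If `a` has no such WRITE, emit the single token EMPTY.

Scan writes for key=a with version <= 24:
  v1 WRITE b 49 -> skip
  v2 WRITE b 43 -> skip
  v3 WRITE a 36 -> keep
  v4 WRITE a 7 -> keep
  v5 WRITE a 47 -> keep
  v6 WRITE b 2 -> skip
  v7 WRITE b 7 -> skip
  v8 WRITE b 22 -> skip
  v9 WRITE b 55 -> skip
  v10 WRITE b 17 -> skip
  v11 WRITE b 0 -> skip
  v12 WRITE b 6 -> skip
  v13 WRITE a 10 -> keep
  v14 WRITE b 47 -> skip
  v15 WRITE b 49 -> skip
  v16 WRITE a 58 -> keep
  v17 WRITE b 53 -> skip
  v18 WRITE a 36 -> keep
  v19 WRITE a 40 -> keep
  v20 WRITE a 15 -> keep
  v21 WRITE a 58 -> keep
  v22 WRITE a 47 -> keep
  v23 WRITE a 51 -> keep
  v24 WRITE b 32 -> skip
  v25 WRITE a 10 -> drop (> snap)
  v26 WRITE a 47 -> drop (> snap)
Collected: [(3, 36), (4, 7), (5, 47), (13, 10), (16, 58), (18, 36), (19, 40), (20, 15), (21, 58), (22, 47), (23, 51)]

Answer: v3 36
v4 7
v5 47
v13 10
v16 58
v18 36
v19 40
v20 15
v21 58
v22 47
v23 51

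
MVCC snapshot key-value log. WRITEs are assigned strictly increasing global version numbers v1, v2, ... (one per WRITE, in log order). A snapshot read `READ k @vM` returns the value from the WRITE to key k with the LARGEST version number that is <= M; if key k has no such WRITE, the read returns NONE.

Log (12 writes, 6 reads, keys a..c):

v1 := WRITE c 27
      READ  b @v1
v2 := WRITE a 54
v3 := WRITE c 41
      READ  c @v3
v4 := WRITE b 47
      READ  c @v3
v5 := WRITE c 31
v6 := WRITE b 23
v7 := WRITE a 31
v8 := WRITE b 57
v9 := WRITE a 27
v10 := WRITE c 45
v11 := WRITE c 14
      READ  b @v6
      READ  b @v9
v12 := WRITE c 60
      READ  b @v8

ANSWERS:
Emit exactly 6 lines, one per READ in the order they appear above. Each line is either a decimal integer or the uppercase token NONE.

Answer: NONE
41
41
23
57
57

Derivation:
v1: WRITE c=27  (c history now [(1, 27)])
READ b @v1: history=[] -> no version <= 1 -> NONE
v2: WRITE a=54  (a history now [(2, 54)])
v3: WRITE c=41  (c history now [(1, 27), (3, 41)])
READ c @v3: history=[(1, 27), (3, 41)] -> pick v3 -> 41
v4: WRITE b=47  (b history now [(4, 47)])
READ c @v3: history=[(1, 27), (3, 41)] -> pick v3 -> 41
v5: WRITE c=31  (c history now [(1, 27), (3, 41), (5, 31)])
v6: WRITE b=23  (b history now [(4, 47), (6, 23)])
v7: WRITE a=31  (a history now [(2, 54), (7, 31)])
v8: WRITE b=57  (b history now [(4, 47), (6, 23), (8, 57)])
v9: WRITE a=27  (a history now [(2, 54), (7, 31), (9, 27)])
v10: WRITE c=45  (c history now [(1, 27), (3, 41), (5, 31), (10, 45)])
v11: WRITE c=14  (c history now [(1, 27), (3, 41), (5, 31), (10, 45), (11, 14)])
READ b @v6: history=[(4, 47), (6, 23), (8, 57)] -> pick v6 -> 23
READ b @v9: history=[(4, 47), (6, 23), (8, 57)] -> pick v8 -> 57
v12: WRITE c=60  (c history now [(1, 27), (3, 41), (5, 31), (10, 45), (11, 14), (12, 60)])
READ b @v8: history=[(4, 47), (6, 23), (8, 57)] -> pick v8 -> 57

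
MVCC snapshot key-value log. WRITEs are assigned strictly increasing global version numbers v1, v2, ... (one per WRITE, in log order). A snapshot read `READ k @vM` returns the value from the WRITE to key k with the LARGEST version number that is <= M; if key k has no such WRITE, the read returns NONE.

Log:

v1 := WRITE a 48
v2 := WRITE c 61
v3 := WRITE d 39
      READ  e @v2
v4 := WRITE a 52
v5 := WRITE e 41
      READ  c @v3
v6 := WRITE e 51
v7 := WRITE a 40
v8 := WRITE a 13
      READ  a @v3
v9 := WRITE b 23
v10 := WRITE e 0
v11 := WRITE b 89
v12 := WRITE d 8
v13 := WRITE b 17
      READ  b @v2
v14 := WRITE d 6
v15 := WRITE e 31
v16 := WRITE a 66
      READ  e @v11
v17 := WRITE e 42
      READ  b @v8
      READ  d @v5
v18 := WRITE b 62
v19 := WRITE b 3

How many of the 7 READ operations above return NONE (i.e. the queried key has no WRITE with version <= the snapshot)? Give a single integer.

Answer: 3

Derivation:
v1: WRITE a=48  (a history now [(1, 48)])
v2: WRITE c=61  (c history now [(2, 61)])
v3: WRITE d=39  (d history now [(3, 39)])
READ e @v2: history=[] -> no version <= 2 -> NONE
v4: WRITE a=52  (a history now [(1, 48), (4, 52)])
v5: WRITE e=41  (e history now [(5, 41)])
READ c @v3: history=[(2, 61)] -> pick v2 -> 61
v6: WRITE e=51  (e history now [(5, 41), (6, 51)])
v7: WRITE a=40  (a history now [(1, 48), (4, 52), (7, 40)])
v8: WRITE a=13  (a history now [(1, 48), (4, 52), (7, 40), (8, 13)])
READ a @v3: history=[(1, 48), (4, 52), (7, 40), (8, 13)] -> pick v1 -> 48
v9: WRITE b=23  (b history now [(9, 23)])
v10: WRITE e=0  (e history now [(5, 41), (6, 51), (10, 0)])
v11: WRITE b=89  (b history now [(9, 23), (11, 89)])
v12: WRITE d=8  (d history now [(3, 39), (12, 8)])
v13: WRITE b=17  (b history now [(9, 23), (11, 89), (13, 17)])
READ b @v2: history=[(9, 23), (11, 89), (13, 17)] -> no version <= 2 -> NONE
v14: WRITE d=6  (d history now [(3, 39), (12, 8), (14, 6)])
v15: WRITE e=31  (e history now [(5, 41), (6, 51), (10, 0), (15, 31)])
v16: WRITE a=66  (a history now [(1, 48), (4, 52), (7, 40), (8, 13), (16, 66)])
READ e @v11: history=[(5, 41), (6, 51), (10, 0), (15, 31)] -> pick v10 -> 0
v17: WRITE e=42  (e history now [(5, 41), (6, 51), (10, 0), (15, 31), (17, 42)])
READ b @v8: history=[(9, 23), (11, 89), (13, 17)] -> no version <= 8 -> NONE
READ d @v5: history=[(3, 39), (12, 8), (14, 6)] -> pick v3 -> 39
v18: WRITE b=62  (b history now [(9, 23), (11, 89), (13, 17), (18, 62)])
v19: WRITE b=3  (b history now [(9, 23), (11, 89), (13, 17), (18, 62), (19, 3)])
Read results in order: ['NONE', '61', '48', 'NONE', '0', 'NONE', '39']
NONE count = 3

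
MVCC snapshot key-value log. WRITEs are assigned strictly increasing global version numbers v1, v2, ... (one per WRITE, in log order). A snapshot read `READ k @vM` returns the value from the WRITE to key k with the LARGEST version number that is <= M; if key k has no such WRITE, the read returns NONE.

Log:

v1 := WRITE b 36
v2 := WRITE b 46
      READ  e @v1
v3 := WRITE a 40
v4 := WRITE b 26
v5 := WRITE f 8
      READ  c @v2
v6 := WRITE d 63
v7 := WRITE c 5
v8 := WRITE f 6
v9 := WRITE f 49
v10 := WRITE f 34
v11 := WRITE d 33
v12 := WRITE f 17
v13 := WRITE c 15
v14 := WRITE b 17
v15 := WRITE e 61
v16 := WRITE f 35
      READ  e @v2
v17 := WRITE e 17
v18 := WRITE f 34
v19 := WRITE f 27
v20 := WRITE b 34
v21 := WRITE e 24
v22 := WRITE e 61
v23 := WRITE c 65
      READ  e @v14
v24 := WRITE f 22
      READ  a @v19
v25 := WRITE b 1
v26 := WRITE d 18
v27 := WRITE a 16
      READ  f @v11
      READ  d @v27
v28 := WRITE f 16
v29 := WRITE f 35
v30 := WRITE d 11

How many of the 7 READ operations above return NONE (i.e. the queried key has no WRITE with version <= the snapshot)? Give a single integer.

v1: WRITE b=36  (b history now [(1, 36)])
v2: WRITE b=46  (b history now [(1, 36), (2, 46)])
READ e @v1: history=[] -> no version <= 1 -> NONE
v3: WRITE a=40  (a history now [(3, 40)])
v4: WRITE b=26  (b history now [(1, 36), (2, 46), (4, 26)])
v5: WRITE f=8  (f history now [(5, 8)])
READ c @v2: history=[] -> no version <= 2 -> NONE
v6: WRITE d=63  (d history now [(6, 63)])
v7: WRITE c=5  (c history now [(7, 5)])
v8: WRITE f=6  (f history now [(5, 8), (8, 6)])
v9: WRITE f=49  (f history now [(5, 8), (8, 6), (9, 49)])
v10: WRITE f=34  (f history now [(5, 8), (8, 6), (9, 49), (10, 34)])
v11: WRITE d=33  (d history now [(6, 63), (11, 33)])
v12: WRITE f=17  (f history now [(5, 8), (8, 6), (9, 49), (10, 34), (12, 17)])
v13: WRITE c=15  (c history now [(7, 5), (13, 15)])
v14: WRITE b=17  (b history now [(1, 36), (2, 46), (4, 26), (14, 17)])
v15: WRITE e=61  (e history now [(15, 61)])
v16: WRITE f=35  (f history now [(5, 8), (8, 6), (9, 49), (10, 34), (12, 17), (16, 35)])
READ e @v2: history=[(15, 61)] -> no version <= 2 -> NONE
v17: WRITE e=17  (e history now [(15, 61), (17, 17)])
v18: WRITE f=34  (f history now [(5, 8), (8, 6), (9, 49), (10, 34), (12, 17), (16, 35), (18, 34)])
v19: WRITE f=27  (f history now [(5, 8), (8, 6), (9, 49), (10, 34), (12, 17), (16, 35), (18, 34), (19, 27)])
v20: WRITE b=34  (b history now [(1, 36), (2, 46), (4, 26), (14, 17), (20, 34)])
v21: WRITE e=24  (e history now [(15, 61), (17, 17), (21, 24)])
v22: WRITE e=61  (e history now [(15, 61), (17, 17), (21, 24), (22, 61)])
v23: WRITE c=65  (c history now [(7, 5), (13, 15), (23, 65)])
READ e @v14: history=[(15, 61), (17, 17), (21, 24), (22, 61)] -> no version <= 14 -> NONE
v24: WRITE f=22  (f history now [(5, 8), (8, 6), (9, 49), (10, 34), (12, 17), (16, 35), (18, 34), (19, 27), (24, 22)])
READ a @v19: history=[(3, 40)] -> pick v3 -> 40
v25: WRITE b=1  (b history now [(1, 36), (2, 46), (4, 26), (14, 17), (20, 34), (25, 1)])
v26: WRITE d=18  (d history now [(6, 63), (11, 33), (26, 18)])
v27: WRITE a=16  (a history now [(3, 40), (27, 16)])
READ f @v11: history=[(5, 8), (8, 6), (9, 49), (10, 34), (12, 17), (16, 35), (18, 34), (19, 27), (24, 22)] -> pick v10 -> 34
READ d @v27: history=[(6, 63), (11, 33), (26, 18)] -> pick v26 -> 18
v28: WRITE f=16  (f history now [(5, 8), (8, 6), (9, 49), (10, 34), (12, 17), (16, 35), (18, 34), (19, 27), (24, 22), (28, 16)])
v29: WRITE f=35  (f history now [(5, 8), (8, 6), (9, 49), (10, 34), (12, 17), (16, 35), (18, 34), (19, 27), (24, 22), (28, 16), (29, 35)])
v30: WRITE d=11  (d history now [(6, 63), (11, 33), (26, 18), (30, 11)])
Read results in order: ['NONE', 'NONE', 'NONE', 'NONE', '40', '34', '18']
NONE count = 4

Answer: 4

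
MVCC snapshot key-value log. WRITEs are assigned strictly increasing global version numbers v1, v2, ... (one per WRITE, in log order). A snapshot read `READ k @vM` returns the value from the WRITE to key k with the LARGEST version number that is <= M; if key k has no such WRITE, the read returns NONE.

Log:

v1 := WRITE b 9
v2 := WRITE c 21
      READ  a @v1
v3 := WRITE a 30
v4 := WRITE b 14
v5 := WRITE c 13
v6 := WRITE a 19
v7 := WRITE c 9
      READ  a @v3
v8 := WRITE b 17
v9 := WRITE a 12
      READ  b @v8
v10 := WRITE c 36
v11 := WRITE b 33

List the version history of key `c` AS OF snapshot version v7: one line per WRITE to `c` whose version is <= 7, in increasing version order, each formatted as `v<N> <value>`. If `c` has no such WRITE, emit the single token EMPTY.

Scan writes for key=c with version <= 7:
  v1 WRITE b 9 -> skip
  v2 WRITE c 21 -> keep
  v3 WRITE a 30 -> skip
  v4 WRITE b 14 -> skip
  v5 WRITE c 13 -> keep
  v6 WRITE a 19 -> skip
  v7 WRITE c 9 -> keep
  v8 WRITE b 17 -> skip
  v9 WRITE a 12 -> skip
  v10 WRITE c 36 -> drop (> snap)
  v11 WRITE b 33 -> skip
Collected: [(2, 21), (5, 13), (7, 9)]

Answer: v2 21
v5 13
v7 9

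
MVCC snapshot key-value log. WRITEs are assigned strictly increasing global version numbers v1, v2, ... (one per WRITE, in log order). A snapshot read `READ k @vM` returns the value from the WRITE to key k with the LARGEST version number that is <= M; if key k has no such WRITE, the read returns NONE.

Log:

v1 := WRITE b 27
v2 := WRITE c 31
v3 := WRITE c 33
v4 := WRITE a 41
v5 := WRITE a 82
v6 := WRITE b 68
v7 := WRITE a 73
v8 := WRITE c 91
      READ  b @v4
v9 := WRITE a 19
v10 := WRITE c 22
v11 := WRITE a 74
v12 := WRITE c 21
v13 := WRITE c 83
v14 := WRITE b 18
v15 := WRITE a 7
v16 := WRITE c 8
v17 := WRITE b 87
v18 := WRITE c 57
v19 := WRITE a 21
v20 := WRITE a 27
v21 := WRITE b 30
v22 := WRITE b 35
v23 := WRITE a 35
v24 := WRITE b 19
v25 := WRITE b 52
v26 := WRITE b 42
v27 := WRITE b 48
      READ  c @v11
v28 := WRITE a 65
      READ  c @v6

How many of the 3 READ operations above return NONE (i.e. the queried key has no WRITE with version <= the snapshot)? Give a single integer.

Answer: 0

Derivation:
v1: WRITE b=27  (b history now [(1, 27)])
v2: WRITE c=31  (c history now [(2, 31)])
v3: WRITE c=33  (c history now [(2, 31), (3, 33)])
v4: WRITE a=41  (a history now [(4, 41)])
v5: WRITE a=82  (a history now [(4, 41), (5, 82)])
v6: WRITE b=68  (b history now [(1, 27), (6, 68)])
v7: WRITE a=73  (a history now [(4, 41), (5, 82), (7, 73)])
v8: WRITE c=91  (c history now [(2, 31), (3, 33), (8, 91)])
READ b @v4: history=[(1, 27), (6, 68)] -> pick v1 -> 27
v9: WRITE a=19  (a history now [(4, 41), (5, 82), (7, 73), (9, 19)])
v10: WRITE c=22  (c history now [(2, 31), (3, 33), (8, 91), (10, 22)])
v11: WRITE a=74  (a history now [(4, 41), (5, 82), (7, 73), (9, 19), (11, 74)])
v12: WRITE c=21  (c history now [(2, 31), (3, 33), (8, 91), (10, 22), (12, 21)])
v13: WRITE c=83  (c history now [(2, 31), (3, 33), (8, 91), (10, 22), (12, 21), (13, 83)])
v14: WRITE b=18  (b history now [(1, 27), (6, 68), (14, 18)])
v15: WRITE a=7  (a history now [(4, 41), (5, 82), (7, 73), (9, 19), (11, 74), (15, 7)])
v16: WRITE c=8  (c history now [(2, 31), (3, 33), (8, 91), (10, 22), (12, 21), (13, 83), (16, 8)])
v17: WRITE b=87  (b history now [(1, 27), (6, 68), (14, 18), (17, 87)])
v18: WRITE c=57  (c history now [(2, 31), (3, 33), (8, 91), (10, 22), (12, 21), (13, 83), (16, 8), (18, 57)])
v19: WRITE a=21  (a history now [(4, 41), (5, 82), (7, 73), (9, 19), (11, 74), (15, 7), (19, 21)])
v20: WRITE a=27  (a history now [(4, 41), (5, 82), (7, 73), (9, 19), (11, 74), (15, 7), (19, 21), (20, 27)])
v21: WRITE b=30  (b history now [(1, 27), (6, 68), (14, 18), (17, 87), (21, 30)])
v22: WRITE b=35  (b history now [(1, 27), (6, 68), (14, 18), (17, 87), (21, 30), (22, 35)])
v23: WRITE a=35  (a history now [(4, 41), (5, 82), (7, 73), (9, 19), (11, 74), (15, 7), (19, 21), (20, 27), (23, 35)])
v24: WRITE b=19  (b history now [(1, 27), (6, 68), (14, 18), (17, 87), (21, 30), (22, 35), (24, 19)])
v25: WRITE b=52  (b history now [(1, 27), (6, 68), (14, 18), (17, 87), (21, 30), (22, 35), (24, 19), (25, 52)])
v26: WRITE b=42  (b history now [(1, 27), (6, 68), (14, 18), (17, 87), (21, 30), (22, 35), (24, 19), (25, 52), (26, 42)])
v27: WRITE b=48  (b history now [(1, 27), (6, 68), (14, 18), (17, 87), (21, 30), (22, 35), (24, 19), (25, 52), (26, 42), (27, 48)])
READ c @v11: history=[(2, 31), (3, 33), (8, 91), (10, 22), (12, 21), (13, 83), (16, 8), (18, 57)] -> pick v10 -> 22
v28: WRITE a=65  (a history now [(4, 41), (5, 82), (7, 73), (9, 19), (11, 74), (15, 7), (19, 21), (20, 27), (23, 35), (28, 65)])
READ c @v6: history=[(2, 31), (3, 33), (8, 91), (10, 22), (12, 21), (13, 83), (16, 8), (18, 57)] -> pick v3 -> 33
Read results in order: ['27', '22', '33']
NONE count = 0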